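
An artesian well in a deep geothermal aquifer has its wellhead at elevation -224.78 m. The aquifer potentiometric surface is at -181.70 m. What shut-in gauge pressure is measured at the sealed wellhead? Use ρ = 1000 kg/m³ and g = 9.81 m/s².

Head above the cap: Δh = -181.70 − (-224.78) = 43.08 m.
P = ρgΔh = 1000 × 9.81 × 43.08 = 422615 Pa ≈ 423 kPa.

P ≈ 423 kPa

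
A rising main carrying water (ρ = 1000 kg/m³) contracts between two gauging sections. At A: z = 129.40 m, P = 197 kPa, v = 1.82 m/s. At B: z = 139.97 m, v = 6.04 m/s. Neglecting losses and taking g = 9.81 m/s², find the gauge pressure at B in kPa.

P₂ ≈ 76.7 kPa

Pressure head at A: ψ₁ = P₁/(ρg) = 197×1000 / (1000 × 9.81) = 20.08 m.
Velocity heads: v₁²/2g = 1.82²/19.62 = 0.169 m; v₂²/2g = 6.04²/19.62 = 1.859 m.
Total head H = z₁ + ψ₁ + v₁²/2g = 129.40 + 20.08 + 0.169 = 149.65 m.
ψ₂ = H − z₂ − v₂²/2g = 149.65 − 139.97 − 1.859 = 7.82 m.
P₂ = ρgψ₂ = 1000 × 9.81 × 7.82 ≈ 76.7 kPa.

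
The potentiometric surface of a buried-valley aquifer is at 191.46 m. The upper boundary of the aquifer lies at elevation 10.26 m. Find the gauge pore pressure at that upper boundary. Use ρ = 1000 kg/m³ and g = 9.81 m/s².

Pressure head at the aquifer top: ψ = h − z = 191.46 − 10.26 = 181.20 m.
P = ρgψ = 1000 × 9.81 × 181.20 = 1777572 Pa ≈ 1780 kPa.

P ≈ 1780 kPa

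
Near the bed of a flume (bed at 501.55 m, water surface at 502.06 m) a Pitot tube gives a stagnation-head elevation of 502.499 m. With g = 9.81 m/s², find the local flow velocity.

v ≈ 2.93 m/s

Near the bed, under hydrostatic conditions, the piezometric head (z + ψ) equals the free-surface elevation, 502.06 m.
Velocity head = total − piezometric = 502.499 − 502.06 = 0.439 m.
v = √(2g·h_v) = √(2 × 9.81 × 0.439) = 2.93 m/s.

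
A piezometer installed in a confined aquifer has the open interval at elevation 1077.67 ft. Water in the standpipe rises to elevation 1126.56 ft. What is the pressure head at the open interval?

ψ ≈ 48.89 ft

Total head h = 1126.56 ft (the water-surface elevation in the piezometer).
Pressure head ψ = h − z = 1126.56 − 1077.67 = 48.89 ft.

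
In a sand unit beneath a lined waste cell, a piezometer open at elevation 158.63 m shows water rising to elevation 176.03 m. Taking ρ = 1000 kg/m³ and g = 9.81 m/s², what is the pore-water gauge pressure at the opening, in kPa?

P ≈ 171 kPa

Pressure head ψ = h − z = 176.03 − 158.63 = 17.40 m.
P = ρgψ = 1000 × 9.81 × 17.40 = 170694 Pa ≈ 171 kPa.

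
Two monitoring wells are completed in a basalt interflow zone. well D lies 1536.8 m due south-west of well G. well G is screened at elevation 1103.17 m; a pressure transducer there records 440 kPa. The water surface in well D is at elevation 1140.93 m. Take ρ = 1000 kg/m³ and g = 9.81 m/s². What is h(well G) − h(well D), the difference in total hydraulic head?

Pressure head at well G: ψ = P/(ρg) = 440×1000 / (1000 × 9.81) = 44.85 m.
Total head at well G: h = z + ψ = 1103.17 + 44.85 = 1148.02 m.
Total head at well D: h = 1140.93 m (water level in the piezometer is the total head).
Head difference: h(well G) − h(well D) = 1148.02 − 1140.93 = 7.09 m.

Δh ≈ 7.09 m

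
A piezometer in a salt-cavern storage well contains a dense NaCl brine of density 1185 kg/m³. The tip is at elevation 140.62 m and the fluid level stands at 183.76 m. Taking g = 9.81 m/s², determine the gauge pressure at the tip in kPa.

Pressure head ψ = h − z = 183.76 − 140.62 = 43.14 m.
P = ρgψ = 1185 × 9.81 × 43.14 = 501496 Pa ≈ 501 kPa.

P ≈ 501 kPa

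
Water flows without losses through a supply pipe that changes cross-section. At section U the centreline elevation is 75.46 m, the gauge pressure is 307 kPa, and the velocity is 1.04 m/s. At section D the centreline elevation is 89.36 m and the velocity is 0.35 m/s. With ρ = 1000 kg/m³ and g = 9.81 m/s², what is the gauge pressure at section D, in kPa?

Pressure head at U: ψ₁ = P₁/(ρg) = 307×1000 / (1000 × 9.81) = 31.29 m.
Velocity heads: v₁²/2g = 1.04²/19.62 = 0.055 m; v₂²/2g = 0.35²/19.62 = 0.006 m.
Total head H = z₁ + ψ₁ + v₁²/2g = 75.46 + 31.29 + 0.055 = 106.81 m.
ψ₂ = H − z₂ − v₂²/2g = 106.81 − 89.36 − 0.006 = 17.44 m.
P₂ = ρgψ₂ = 1000 × 9.81 × 17.44 ≈ 171 kPa.

P₂ ≈ 171 kPa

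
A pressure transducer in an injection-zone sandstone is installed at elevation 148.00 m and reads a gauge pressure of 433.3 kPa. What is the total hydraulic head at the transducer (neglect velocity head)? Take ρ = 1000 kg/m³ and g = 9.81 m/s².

h ≈ 192.17 m

ψ = P/(ρg) = 433.3×1000 / (1000 × 9.81) = 44.17 m.
h = z + ψ = 148.00 + 44.17 = 192.17 m.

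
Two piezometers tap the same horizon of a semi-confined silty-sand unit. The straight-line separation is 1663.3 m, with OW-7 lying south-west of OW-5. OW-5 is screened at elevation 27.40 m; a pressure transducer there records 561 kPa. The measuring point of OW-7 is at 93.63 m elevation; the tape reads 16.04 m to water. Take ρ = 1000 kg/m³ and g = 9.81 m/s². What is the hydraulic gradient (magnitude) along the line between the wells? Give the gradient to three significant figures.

i ≈ 0.00421

Pressure head at OW-5: ψ = P/(ρg) = 561×1000 / (1000 × 9.81) = 57.19 m.
Total head at OW-5: h = z + ψ = 27.40 + 57.19 = 84.59 m.
Total head at OW-7: h = 93.63 − 16.04 = 77.59 m.
Head difference: h(OW-5) − h(OW-7) = 84.59 − 77.59 = 7.00 m.
Hydraulic gradient: i = |Δh| / L = 7.00 / 1663.3 = 0.00421.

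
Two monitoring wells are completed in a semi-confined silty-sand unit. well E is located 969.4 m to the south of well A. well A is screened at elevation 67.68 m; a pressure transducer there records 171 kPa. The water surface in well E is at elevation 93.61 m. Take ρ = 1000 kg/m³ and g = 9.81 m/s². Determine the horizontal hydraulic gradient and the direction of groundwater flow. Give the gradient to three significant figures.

Pressure head at well A: ψ = P/(ρg) = 171×1000 / (1000 × 9.81) = 17.43 m.
Total head at well A: h = z + ψ = 67.68 + 17.43 = 85.11 m.
Total head at well E: h = 93.61 m (water level in the piezometer is the total head).
Head difference: h(well A) − h(well E) = 85.11 − 93.61 = -8.50 m.
Hydraulic gradient: i = |Δh| / L = 8.50 / 969.4 = 0.00877.
Flow is from higher to lower head: from well E toward well A, i.e. toward the north.

i ≈ 0.00877; groundwater flows toward the north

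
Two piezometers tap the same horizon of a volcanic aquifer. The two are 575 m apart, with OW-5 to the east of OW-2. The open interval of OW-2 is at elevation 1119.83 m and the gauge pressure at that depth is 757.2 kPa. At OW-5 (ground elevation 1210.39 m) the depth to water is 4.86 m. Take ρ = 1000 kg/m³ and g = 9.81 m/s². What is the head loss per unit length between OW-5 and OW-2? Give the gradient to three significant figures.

Pressure head at OW-2: ψ = P/(ρg) = 757.2×1000 / (1000 × 9.81) = 77.19 m.
Total head at OW-2: h = z + ψ = 1119.83 + 77.19 = 1197.02 m.
Total head at OW-5: h = 1210.39 − 4.86 = 1205.53 m.
Head difference: h(OW-2) − h(OW-5) = 1197.02 − 1205.53 = -8.51 m.
Hydraulic gradient: i = |Δh| / L = 8.51 / 575 = 0.0148.

i ≈ 0.0148 m/m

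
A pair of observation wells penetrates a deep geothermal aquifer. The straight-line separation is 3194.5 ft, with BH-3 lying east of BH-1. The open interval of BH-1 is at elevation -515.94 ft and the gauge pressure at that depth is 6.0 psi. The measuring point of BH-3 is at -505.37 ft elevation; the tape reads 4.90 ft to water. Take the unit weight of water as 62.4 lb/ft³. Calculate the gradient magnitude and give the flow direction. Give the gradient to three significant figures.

i ≈ 0.00256; groundwater flows toward the east

Pressure head at BH-1: ψ = 144·P/γ = 144 × 6.0 / 62.4 = 13.85 ft.
Total head at BH-1: h = z + ψ = -515.94 + 13.85 = -502.09 ft.
Total head at BH-3: h = -505.37 − 4.90 = -510.27 ft.
Head difference: h(BH-1) − h(BH-3) = -502.09 − (-510.27) = 8.18 ft.
Hydraulic gradient: i = |Δh| / L = 8.18 / 3194.5 = 0.00256.
Flow is from higher to lower head: from BH-1 toward BH-3, i.e. toward the east.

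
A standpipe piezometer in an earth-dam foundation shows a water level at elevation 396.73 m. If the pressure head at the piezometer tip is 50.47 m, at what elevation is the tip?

z = h − ψ = 396.73 − 50.47 = 346.26 m.

z ≈ 346.26 m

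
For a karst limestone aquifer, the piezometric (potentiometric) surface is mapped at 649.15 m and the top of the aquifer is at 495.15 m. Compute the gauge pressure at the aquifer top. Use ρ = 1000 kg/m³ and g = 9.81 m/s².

P ≈ 1510 kPa

Pressure head at the aquifer top: ψ = h − z = 649.15 − 495.15 = 154.00 m.
P = ρgψ = 1000 × 9.81 × 154.00 = 1510740 Pa ≈ 1510 kPa.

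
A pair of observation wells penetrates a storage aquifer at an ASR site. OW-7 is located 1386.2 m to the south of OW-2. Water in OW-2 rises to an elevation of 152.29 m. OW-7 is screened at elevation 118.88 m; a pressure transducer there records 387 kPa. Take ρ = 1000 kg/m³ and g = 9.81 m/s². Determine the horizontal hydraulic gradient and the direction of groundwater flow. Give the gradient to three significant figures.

i ≈ 0.00436; groundwater flows toward the north

Total head at OW-2: h = 152.29 m (water level in the piezometer is the total head).
Pressure head at OW-7: ψ = P/(ρg) = 387×1000 / (1000 × 9.81) = 39.45 m.
Total head at OW-7: h = z + ψ = 118.88 + 39.45 = 158.33 m.
Head difference: h(OW-2) − h(OW-7) = 152.29 − 158.33 = -6.04 m.
Hydraulic gradient: i = |Δh| / L = 6.04 / 1386.2 = 0.00436.
Flow is from higher to lower head: from OW-7 toward OW-2, i.e. toward the north.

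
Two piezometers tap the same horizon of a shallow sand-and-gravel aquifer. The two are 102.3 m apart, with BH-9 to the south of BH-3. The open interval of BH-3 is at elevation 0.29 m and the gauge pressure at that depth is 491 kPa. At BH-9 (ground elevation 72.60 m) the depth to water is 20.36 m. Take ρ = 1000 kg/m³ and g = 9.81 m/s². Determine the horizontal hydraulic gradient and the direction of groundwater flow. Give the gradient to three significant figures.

Pressure head at BH-3: ψ = P/(ρg) = 491×1000 / (1000 × 9.81) = 50.05 m.
Total head at BH-3: h = z + ψ = 0.29 + 50.05 = 50.34 m.
Total head at BH-9: h = 72.60 − 20.36 = 52.24 m.
Head difference: h(BH-3) − h(BH-9) = 50.34 − 52.24 = -1.90 m.
Hydraulic gradient: i = |Δh| / L = 1.90 / 102.3 = 0.0186.
Flow is from higher to lower head: from BH-9 toward BH-3, i.e. toward the north.

i ≈ 0.0186; groundwater flows toward the north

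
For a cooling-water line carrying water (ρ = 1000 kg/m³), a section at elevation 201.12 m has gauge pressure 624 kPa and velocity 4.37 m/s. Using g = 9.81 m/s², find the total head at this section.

Pressure head ψ = P/(ρg) = 624×1000 / (1000 × 9.81) = 63.61 m.
Velocity head = v²/(2g) = 4.37² / (2 × 9.81) = 0.973 m.
h = z + ψ + v²/(2g) = 201.12 + 63.61 + 0.973 = 265.70 m.

h ≈ 265.70 m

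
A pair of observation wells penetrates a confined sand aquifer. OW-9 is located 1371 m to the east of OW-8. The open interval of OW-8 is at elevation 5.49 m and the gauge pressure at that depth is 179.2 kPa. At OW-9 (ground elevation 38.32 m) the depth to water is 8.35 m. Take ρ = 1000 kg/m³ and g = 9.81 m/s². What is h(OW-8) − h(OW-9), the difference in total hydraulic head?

Δh ≈ -6.21 m

Pressure head at OW-8: ψ = P/(ρg) = 179.2×1000 / (1000 × 9.81) = 18.27 m.
Total head at OW-8: h = z + ψ = 5.49 + 18.27 = 23.76 m.
Total head at OW-9: h = 38.32 − 8.35 = 29.97 m.
Head difference: h(OW-8) − h(OW-9) = 23.76 − 29.97 = -6.21 m.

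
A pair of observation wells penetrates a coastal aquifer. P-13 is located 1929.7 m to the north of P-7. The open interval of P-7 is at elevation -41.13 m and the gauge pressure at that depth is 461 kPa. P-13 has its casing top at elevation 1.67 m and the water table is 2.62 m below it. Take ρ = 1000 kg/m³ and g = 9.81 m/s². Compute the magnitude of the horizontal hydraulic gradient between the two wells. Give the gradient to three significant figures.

Pressure head at P-7: ψ = P/(ρg) = 461×1000 / (1000 × 9.81) = 46.99 m.
Total head at P-7: h = z + ψ = -41.13 + 46.99 = 5.86 m.
Total head at P-13: h = 1.67 − 2.62 = -0.95 m.
Head difference: h(P-7) − h(P-13) = 5.86 − (-0.95) = 6.81 m.
Hydraulic gradient: i = |Δh| / L = 6.81 / 1929.7 = 0.00353.

i ≈ 0.00353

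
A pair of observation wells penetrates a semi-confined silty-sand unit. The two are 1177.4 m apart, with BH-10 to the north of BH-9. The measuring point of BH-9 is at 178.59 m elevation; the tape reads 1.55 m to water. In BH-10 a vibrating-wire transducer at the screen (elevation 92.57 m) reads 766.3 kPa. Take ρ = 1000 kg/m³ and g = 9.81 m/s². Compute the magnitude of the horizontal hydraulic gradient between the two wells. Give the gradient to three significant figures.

i ≈ 0.00540

Total head at BH-9: h = 178.59 − 1.55 = 177.04 m.
Pressure head at BH-10: ψ = P/(ρg) = 766.3×1000 / (1000 × 9.81) = 78.11 m.
Total head at BH-10: h = z + ψ = 92.57 + 78.11 = 170.68 m.
Head difference: h(BH-9) − h(BH-10) = 177.04 − 170.68 = 6.36 m.
Hydraulic gradient: i = |Δh| / L = 6.36 / 1177.4 = 0.00540.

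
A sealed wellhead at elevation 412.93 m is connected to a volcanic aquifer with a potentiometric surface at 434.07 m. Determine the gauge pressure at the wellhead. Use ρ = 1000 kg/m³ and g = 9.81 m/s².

Head above the cap: Δh = 434.07 − 412.93 = 21.14 m.
P = ρgΔh = 1000 × 9.81 × 21.14 = 207383 Pa ≈ 207 kPa.

P ≈ 207 kPa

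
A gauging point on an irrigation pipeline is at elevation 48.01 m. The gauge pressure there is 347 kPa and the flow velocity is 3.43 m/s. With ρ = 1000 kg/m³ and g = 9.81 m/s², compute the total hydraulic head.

h ≈ 83.98 m

Pressure head ψ = P/(ρg) = 347×1000 / (1000 × 9.81) = 35.37 m.
Velocity head = v²/(2g) = 3.43² / (2 × 9.81) = 0.600 m.
h = z + ψ + v²/(2g) = 48.01 + 35.37 + 0.600 = 83.98 m.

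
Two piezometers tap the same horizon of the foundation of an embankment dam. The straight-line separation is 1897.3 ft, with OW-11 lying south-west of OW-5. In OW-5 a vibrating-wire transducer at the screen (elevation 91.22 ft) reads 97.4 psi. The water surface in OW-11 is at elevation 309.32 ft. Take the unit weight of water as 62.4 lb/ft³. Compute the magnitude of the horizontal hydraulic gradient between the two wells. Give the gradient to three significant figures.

i ≈ 0.00352

Pressure head at OW-5: ψ = 144·P/γ = 144 × 97.4 / 62.4 = 224.77 ft.
Total head at OW-5: h = z + ψ = 91.22 + 224.77 = 315.99 ft.
Total head at OW-11: h = 309.32 ft (water level in the piezometer is the total head).
Head difference: h(OW-5) − h(OW-11) = 315.99 − 309.32 = 6.67 ft.
Hydraulic gradient: i = |Δh| / L = 6.67 / 1897.3 = 0.00352.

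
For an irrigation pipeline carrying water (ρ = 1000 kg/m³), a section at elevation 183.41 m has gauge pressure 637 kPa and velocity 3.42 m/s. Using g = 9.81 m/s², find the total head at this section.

Pressure head ψ = P/(ρg) = 637×1000 / (1000 × 9.81) = 64.93 m.
Velocity head = v²/(2g) = 3.42² / (2 × 9.81) = 0.596 m.
h = z + ψ + v²/(2g) = 183.41 + 64.93 + 0.596 = 248.94 m.

h ≈ 248.94 m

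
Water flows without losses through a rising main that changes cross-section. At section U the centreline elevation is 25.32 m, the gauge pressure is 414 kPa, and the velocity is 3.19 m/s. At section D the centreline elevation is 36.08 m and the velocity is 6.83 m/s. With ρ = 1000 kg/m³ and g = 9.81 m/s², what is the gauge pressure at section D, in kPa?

Pressure head at U: ψ₁ = P₁/(ρg) = 414×1000 / (1000 × 9.81) = 42.20 m.
Velocity heads: v₁²/2g = 3.19²/19.62 = 0.519 m; v₂²/2g = 6.83²/19.62 = 2.378 m.
Total head H = z₁ + ψ₁ + v₁²/2g = 25.32 + 42.20 + 0.519 = 68.04 m.
ψ₂ = H − z₂ − v₂²/2g = 68.04 − 36.08 − 2.378 = 29.58 m.
P₂ = ρgψ₂ = 1000 × 9.81 × 29.58 ≈ 290 kPa.

P₂ ≈ 290 kPa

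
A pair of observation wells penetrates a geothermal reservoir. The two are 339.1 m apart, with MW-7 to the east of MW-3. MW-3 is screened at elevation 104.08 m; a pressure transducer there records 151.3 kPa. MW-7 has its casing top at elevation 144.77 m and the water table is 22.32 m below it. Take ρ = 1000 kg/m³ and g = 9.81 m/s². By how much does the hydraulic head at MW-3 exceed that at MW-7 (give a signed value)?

Δh ≈ -2.95 m

Pressure head at MW-3: ψ = P/(ρg) = 151.3×1000 / (1000 × 9.81) = 15.42 m.
Total head at MW-3: h = z + ψ = 104.08 + 15.42 = 119.50 m.
Total head at MW-7: h = 144.77 − 22.32 = 122.45 m.
Head difference: h(MW-3) − h(MW-7) = 119.50 − 122.45 = -2.95 m.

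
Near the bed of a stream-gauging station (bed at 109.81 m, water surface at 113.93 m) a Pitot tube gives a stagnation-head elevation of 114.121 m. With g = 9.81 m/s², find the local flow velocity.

Near the bed, under hydrostatic conditions, the piezometric head (z + ψ) equals the free-surface elevation, 113.93 m.
Velocity head = total − piezometric = 114.121 − 113.93 = 0.191 m.
v = √(2g·h_v) = √(2 × 9.81 × 0.191) = 1.94 m/s.

v ≈ 1.94 m/s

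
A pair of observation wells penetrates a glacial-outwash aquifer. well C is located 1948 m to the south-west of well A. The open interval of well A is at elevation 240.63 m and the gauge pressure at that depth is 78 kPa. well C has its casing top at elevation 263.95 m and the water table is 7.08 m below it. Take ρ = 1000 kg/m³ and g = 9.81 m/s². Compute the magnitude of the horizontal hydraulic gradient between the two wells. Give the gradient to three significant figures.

Pressure head at well A: ψ = P/(ρg) = 78×1000 / (1000 × 9.81) = 7.95 m.
Total head at well A: h = z + ψ = 240.63 + 7.95 = 248.58 m.
Total head at well C: h = 263.95 − 7.08 = 256.87 m.
Head difference: h(well A) − h(well C) = 248.58 − 256.87 = -8.29 m.
Hydraulic gradient: i = |Δh| / L = 8.29 / 1948 = 0.00426.

i ≈ 0.00426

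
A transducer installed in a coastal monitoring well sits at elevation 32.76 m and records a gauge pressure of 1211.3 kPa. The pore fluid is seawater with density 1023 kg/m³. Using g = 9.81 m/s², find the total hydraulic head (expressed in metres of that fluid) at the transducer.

ψ = P/(ρg) = 1211.3×1000 / (1023 × 9.81) = 120.70 m.
h = z + ψ = 32.76 + 120.70 = 153.46 m.

h ≈ 153.46 m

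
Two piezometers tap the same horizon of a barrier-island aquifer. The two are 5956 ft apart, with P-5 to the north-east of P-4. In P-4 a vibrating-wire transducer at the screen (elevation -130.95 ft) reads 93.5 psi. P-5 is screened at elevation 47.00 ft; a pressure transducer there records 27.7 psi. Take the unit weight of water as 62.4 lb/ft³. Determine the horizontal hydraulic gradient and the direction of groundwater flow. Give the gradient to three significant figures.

i ≈ 0.00438; groundwater flows toward the south-west

Pressure head at P-4: ψ = 144·P/γ = 144 × 93.5 / 62.4 = 215.77 ft.
Total head at P-4: h = z + ψ = -130.95 + 215.77 = 84.82 ft.
Pressure head at P-5: ψ = 144·P/γ = 144 × 27.7 / 62.4 = 63.92 ft.
Total head at P-5: h = z + ψ = 47.00 + 63.92 = 110.92 ft.
Head difference: h(P-4) − h(P-5) = 84.82 − 110.92 = -26.10 ft.
Hydraulic gradient: i = |Δh| / L = 26.10 / 5956 = 0.00438.
Flow is from higher to lower head: from P-5 toward P-4, i.e. toward the south-west.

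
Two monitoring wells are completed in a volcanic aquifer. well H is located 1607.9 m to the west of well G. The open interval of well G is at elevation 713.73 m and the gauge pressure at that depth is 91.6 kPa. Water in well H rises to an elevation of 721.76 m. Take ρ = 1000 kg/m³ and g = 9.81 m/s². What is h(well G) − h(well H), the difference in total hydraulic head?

Δh ≈ 1.31 m

Pressure head at well G: ψ = P/(ρg) = 91.6×1000 / (1000 × 9.81) = 9.34 m.
Total head at well G: h = z + ψ = 713.73 + 9.34 = 723.07 m.
Total head at well H: h = 721.76 m (water level in the piezometer is the total head).
Head difference: h(well G) − h(well H) = 723.07 − 721.76 = 1.31 m.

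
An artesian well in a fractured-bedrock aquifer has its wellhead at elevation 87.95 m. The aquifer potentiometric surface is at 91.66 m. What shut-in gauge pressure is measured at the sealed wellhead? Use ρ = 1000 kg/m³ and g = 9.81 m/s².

Head above the cap: Δh = 91.66 − 87.95 = 3.71 m.
P = ρgΔh = 1000 × 9.81 × 3.71 = 36395 Pa ≈ 36.4 kPa.

P ≈ 36.4 kPa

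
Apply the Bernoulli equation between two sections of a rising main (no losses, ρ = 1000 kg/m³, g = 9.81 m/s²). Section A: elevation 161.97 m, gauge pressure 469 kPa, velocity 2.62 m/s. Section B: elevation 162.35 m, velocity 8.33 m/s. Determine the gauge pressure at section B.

P₂ ≈ 434 kPa

Pressure head at A: ψ₁ = P₁/(ρg) = 469×1000 / (1000 × 9.81) = 47.81 m.
Velocity heads: v₁²/2g = 2.62²/19.62 = 0.350 m; v₂²/2g = 8.33²/19.62 = 3.537 m.
Total head H = z₁ + ψ₁ + v₁²/2g = 161.97 + 47.81 + 0.350 = 210.13 m.
ψ₂ = H − z₂ − v₂²/2g = 210.13 − 162.35 − 3.537 = 44.24 m.
P₂ = ρgψ₂ = 1000 × 9.81 × 44.24 ≈ 434 kPa.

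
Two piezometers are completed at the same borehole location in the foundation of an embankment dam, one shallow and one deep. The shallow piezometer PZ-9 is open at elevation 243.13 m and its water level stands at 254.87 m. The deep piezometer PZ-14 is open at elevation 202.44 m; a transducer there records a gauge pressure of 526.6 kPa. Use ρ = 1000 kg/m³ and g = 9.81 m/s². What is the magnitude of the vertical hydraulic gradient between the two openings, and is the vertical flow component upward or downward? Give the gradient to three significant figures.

Total head at PZ-9: h = 254.87 m (water level in the standpipe).
Pressure head at PZ-14: ψ = P/(ρg) = 526.6×1000 / (1000 × 9.81) = 53.68 m.
Total head at PZ-14: h = z + ψ = 202.44 + 53.68 = 256.12 m.
Δh = h(PZ-9) − h(PZ-14) = 254.87 − 256.12 = -1.25 m.
Vertical separation Δz = 243.13 − 202.44 = 40.69 m.
|i_v| = |Δh| / Δz = 1.25 / 40.69 = 0.0307.
Head is higher in the deep piezometer, so vertical flow is upward (discharge condition).

|i_v| ≈ 0.0307; vertical flow is upward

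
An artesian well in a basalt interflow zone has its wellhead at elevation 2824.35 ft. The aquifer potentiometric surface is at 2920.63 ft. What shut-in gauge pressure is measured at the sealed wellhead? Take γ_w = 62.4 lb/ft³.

P ≈ 41.7 psi

Head above the cap: Δh = 2920.63 − 2824.35 = 96.28 ft.
P = γΔh/144 = 62.4 × 96.28 / 144 = 41.7 psi.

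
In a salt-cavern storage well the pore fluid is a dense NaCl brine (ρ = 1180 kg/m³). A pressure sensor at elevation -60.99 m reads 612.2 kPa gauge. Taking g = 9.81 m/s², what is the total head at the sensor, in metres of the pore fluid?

h ≈ -8.10 m

ψ = P/(ρg) = 612.2×1000 / (1180 × 9.81) = 52.89 m.
h = z + ψ = -60.99 + 52.89 = -8.10 m.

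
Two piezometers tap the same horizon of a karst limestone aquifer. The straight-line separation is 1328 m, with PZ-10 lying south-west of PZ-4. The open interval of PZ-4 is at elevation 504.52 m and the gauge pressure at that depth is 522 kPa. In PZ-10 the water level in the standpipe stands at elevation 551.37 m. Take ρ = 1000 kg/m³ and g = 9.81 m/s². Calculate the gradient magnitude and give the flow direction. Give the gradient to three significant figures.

i ≈ 0.00479; groundwater flows toward the south-west

Pressure head at PZ-4: ψ = P/(ρg) = 522×1000 / (1000 × 9.81) = 53.21 m.
Total head at PZ-4: h = z + ψ = 504.52 + 53.21 = 557.73 m.
Total head at PZ-10: h = 551.37 m (water level in the piezometer is the total head).
Head difference: h(PZ-4) − h(PZ-10) = 557.73 − 551.37 = 6.36 m.
Hydraulic gradient: i = |Δh| / L = 6.36 / 1328 = 0.00479.
Flow is from higher to lower head: from PZ-4 toward PZ-10, i.e. toward the south-west.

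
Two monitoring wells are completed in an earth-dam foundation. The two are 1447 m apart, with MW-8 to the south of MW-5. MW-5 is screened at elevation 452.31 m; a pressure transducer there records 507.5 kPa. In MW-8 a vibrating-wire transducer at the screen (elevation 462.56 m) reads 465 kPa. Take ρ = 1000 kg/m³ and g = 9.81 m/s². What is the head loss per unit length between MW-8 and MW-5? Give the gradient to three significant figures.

i ≈ 0.00409 m/m

Pressure head at MW-5: ψ = P/(ρg) = 507.5×1000 / (1000 × 9.81) = 51.73 m.
Total head at MW-5: h = z + ψ = 452.31 + 51.73 = 504.04 m.
Pressure head at MW-8: ψ = P/(ρg) = 465×1000 / (1000 × 9.81) = 47.40 m.
Total head at MW-8: h = z + ψ = 462.56 + 47.40 = 509.96 m.
Head difference: h(MW-5) − h(MW-8) = 504.04 − 509.96 = -5.92 m.
Hydraulic gradient: i = |Δh| / L = 5.92 / 1447 = 0.00409.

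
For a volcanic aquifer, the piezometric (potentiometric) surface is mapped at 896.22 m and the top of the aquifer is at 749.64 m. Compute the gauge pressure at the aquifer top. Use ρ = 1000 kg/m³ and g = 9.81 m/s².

Pressure head at the aquifer top: ψ = h − z = 896.22 − 749.64 = 146.58 m.
P = ρgψ = 1000 × 9.81 × 146.58 = 1437950 Pa ≈ 1440 kPa.

P ≈ 1440 kPa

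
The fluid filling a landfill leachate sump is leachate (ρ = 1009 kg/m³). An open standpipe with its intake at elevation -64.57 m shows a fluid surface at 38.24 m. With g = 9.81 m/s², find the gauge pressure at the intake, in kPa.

Pressure head ψ = h − z = 38.24 − (-64.57) = 102.81 m.
P = ρgψ = 1009 × 9.81 × 102.81 = 1017643 Pa ≈ 1020 kPa.

P ≈ 1020 kPa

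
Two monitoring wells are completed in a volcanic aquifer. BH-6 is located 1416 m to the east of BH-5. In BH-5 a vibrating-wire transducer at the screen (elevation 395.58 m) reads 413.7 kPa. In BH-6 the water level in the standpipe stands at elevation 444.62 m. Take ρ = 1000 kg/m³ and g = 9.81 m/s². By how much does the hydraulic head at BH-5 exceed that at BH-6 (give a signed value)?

Pressure head at BH-5: ψ = P/(ρg) = 413.7×1000 / (1000 × 9.81) = 42.17 m.
Total head at BH-5: h = z + ψ = 395.58 + 42.17 = 437.75 m.
Total head at BH-6: h = 444.62 m (water level in the piezometer is the total head).
Head difference: h(BH-5) − h(BH-6) = 437.75 − 444.62 = -6.87 m.

Δh ≈ -6.87 m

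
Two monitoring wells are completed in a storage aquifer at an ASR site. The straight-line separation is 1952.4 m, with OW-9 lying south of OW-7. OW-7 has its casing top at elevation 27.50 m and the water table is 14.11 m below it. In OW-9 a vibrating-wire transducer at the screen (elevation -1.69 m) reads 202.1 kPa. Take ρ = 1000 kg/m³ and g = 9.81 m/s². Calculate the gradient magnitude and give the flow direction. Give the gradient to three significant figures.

Total head at OW-7: h = 27.50 − 14.11 = 13.39 m.
Pressure head at OW-9: ψ = P/(ρg) = 202.1×1000 / (1000 × 9.81) = 20.60 m.
Total head at OW-9: h = z + ψ = -1.69 + 20.60 = 18.91 m.
Head difference: h(OW-7) − h(OW-9) = 13.39 − 18.91 = -5.52 m.
Hydraulic gradient: i = |Δh| / L = 5.52 / 1952.4 = 0.00283.
Flow is from higher to lower head: from OW-9 toward OW-7, i.e. toward the north.

i ≈ 0.00283; groundwater flows toward the north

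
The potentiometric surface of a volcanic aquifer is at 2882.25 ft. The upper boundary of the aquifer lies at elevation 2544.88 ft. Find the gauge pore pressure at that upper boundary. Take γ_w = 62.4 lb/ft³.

P ≈ 146 psi

Pressure head at the aquifer top: ψ = h − z = 2882.25 − 2544.88 = 337.37 ft.
P = γψ/144 = 62.4 × 337.37 / 144 = 146 psi.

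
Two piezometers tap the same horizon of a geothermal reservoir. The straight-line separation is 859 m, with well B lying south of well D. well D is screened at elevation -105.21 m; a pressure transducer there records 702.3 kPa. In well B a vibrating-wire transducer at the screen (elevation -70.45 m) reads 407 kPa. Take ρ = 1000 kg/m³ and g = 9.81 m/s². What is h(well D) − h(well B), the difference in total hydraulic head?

Pressure head at well D: ψ = P/(ρg) = 702.3×1000 / (1000 × 9.81) = 71.59 m.
Total head at well D: h = z + ψ = -105.21 + 71.59 = -33.62 m.
Pressure head at well B: ψ = P/(ρg) = 407×1000 / (1000 × 9.81) = 41.49 m.
Total head at well B: h = z + ψ = -70.45 + 41.49 = -28.96 m.
Head difference: h(well D) − h(well B) = -33.62 − (-28.96) = -4.66 m.

Δh ≈ -4.66 m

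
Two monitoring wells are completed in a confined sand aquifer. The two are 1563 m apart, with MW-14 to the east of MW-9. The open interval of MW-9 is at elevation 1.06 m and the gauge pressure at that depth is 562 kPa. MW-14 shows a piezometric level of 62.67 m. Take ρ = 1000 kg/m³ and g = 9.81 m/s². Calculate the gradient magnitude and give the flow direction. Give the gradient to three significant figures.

i ≈ 0.00276; groundwater flows toward the west

Pressure head at MW-9: ψ = P/(ρg) = 562×1000 / (1000 × 9.81) = 57.29 m.
Total head at MW-9: h = z + ψ = 1.06 + 57.29 = 58.35 m.
Total head at MW-14: h = 62.67 m (water level in the piezometer is the total head).
Head difference: h(MW-9) − h(MW-14) = 58.35 − 62.67 = -4.32 m.
Hydraulic gradient: i = |Δh| / L = 4.32 / 1563 = 0.00276.
Flow is from higher to lower head: from MW-14 toward MW-9, i.e. toward the west.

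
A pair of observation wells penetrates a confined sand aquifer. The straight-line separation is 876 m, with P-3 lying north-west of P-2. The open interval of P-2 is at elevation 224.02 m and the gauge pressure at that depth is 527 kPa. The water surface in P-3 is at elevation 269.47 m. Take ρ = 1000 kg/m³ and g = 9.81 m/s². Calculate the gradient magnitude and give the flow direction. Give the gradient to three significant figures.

Pressure head at P-2: ψ = P/(ρg) = 527×1000 / (1000 × 9.81) = 53.72 m.
Total head at P-2: h = z + ψ = 224.02 + 53.72 = 277.74 m.
Total head at P-3: h = 269.47 m (water level in the piezometer is the total head).
Head difference: h(P-2) − h(P-3) = 277.74 − 269.47 = 8.27 m.
Hydraulic gradient: i = |Δh| / L = 8.27 / 876 = 0.00944.
Flow is from higher to lower head: from P-2 toward P-3, i.e. toward the north-west.

i ≈ 0.00944; groundwater flows toward the north-west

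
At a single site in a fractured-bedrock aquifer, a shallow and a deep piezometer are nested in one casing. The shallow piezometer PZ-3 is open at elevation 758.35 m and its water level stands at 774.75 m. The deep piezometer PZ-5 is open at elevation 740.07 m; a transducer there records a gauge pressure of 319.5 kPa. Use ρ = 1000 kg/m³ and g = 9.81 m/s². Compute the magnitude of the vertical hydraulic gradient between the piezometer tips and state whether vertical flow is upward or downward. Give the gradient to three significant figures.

Total head at PZ-3: h = 774.75 m (water level in the standpipe).
Pressure head at PZ-5: ψ = P/(ρg) = 319.5×1000 / (1000 × 9.81) = 32.57 m.
Total head at PZ-5: h = z + ψ = 740.07 + 32.57 = 772.64 m.
Δh = h(PZ-3) − h(PZ-5) = 774.75 − 772.64 = 2.11 m.
Vertical separation Δz = 758.35 − 740.07 = 18.28 m.
|i_v| = |Δh| / Δz = 2.11 / 18.28 = 0.115.
Head is higher in the shallow piezometer, so vertical flow is downward (recharge condition).

|i_v| ≈ 0.115; vertical flow is downward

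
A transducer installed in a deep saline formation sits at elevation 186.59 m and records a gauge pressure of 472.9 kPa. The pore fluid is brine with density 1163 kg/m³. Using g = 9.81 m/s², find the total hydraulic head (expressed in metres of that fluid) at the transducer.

h ≈ 228.04 m

ψ = P/(ρg) = 472.9×1000 / (1163 × 9.81) = 41.45 m.
h = z + ψ = 186.59 + 41.45 = 228.04 m.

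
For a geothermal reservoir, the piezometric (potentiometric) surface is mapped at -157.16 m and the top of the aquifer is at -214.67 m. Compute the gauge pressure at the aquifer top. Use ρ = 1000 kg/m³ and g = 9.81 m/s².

P ≈ 564 kPa

Pressure head at the aquifer top: ψ = h − z = -157.16 − (-214.67) = 57.51 m.
P = ρgψ = 1000 × 9.81 × 57.51 = 564173 Pa ≈ 564 kPa.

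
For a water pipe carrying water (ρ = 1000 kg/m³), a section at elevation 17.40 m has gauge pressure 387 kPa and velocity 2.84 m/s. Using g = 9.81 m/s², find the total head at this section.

Pressure head ψ = P/(ρg) = 387×1000 / (1000 × 9.81) = 39.45 m.
Velocity head = v²/(2g) = 2.84² / (2 × 9.81) = 0.411 m.
h = z + ψ + v²/(2g) = 17.40 + 39.45 + 0.411 = 57.26 m.

h ≈ 57.26 m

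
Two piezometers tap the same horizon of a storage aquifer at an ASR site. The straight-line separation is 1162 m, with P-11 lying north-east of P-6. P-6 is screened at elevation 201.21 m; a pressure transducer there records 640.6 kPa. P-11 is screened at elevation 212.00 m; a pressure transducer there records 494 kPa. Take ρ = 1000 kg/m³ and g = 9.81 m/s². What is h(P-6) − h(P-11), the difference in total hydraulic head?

Δh ≈ 4.15 m

Pressure head at P-6: ψ = P/(ρg) = 640.6×1000 / (1000 × 9.81) = 65.30 m.
Total head at P-6: h = z + ψ = 201.21 + 65.30 = 266.51 m.
Pressure head at P-11: ψ = P/(ρg) = 494×1000 / (1000 × 9.81) = 50.36 m.
Total head at P-11: h = z + ψ = 212.00 + 50.36 = 262.36 m.
Head difference: h(P-6) − h(P-11) = 266.51 − 262.36 = 4.15 m.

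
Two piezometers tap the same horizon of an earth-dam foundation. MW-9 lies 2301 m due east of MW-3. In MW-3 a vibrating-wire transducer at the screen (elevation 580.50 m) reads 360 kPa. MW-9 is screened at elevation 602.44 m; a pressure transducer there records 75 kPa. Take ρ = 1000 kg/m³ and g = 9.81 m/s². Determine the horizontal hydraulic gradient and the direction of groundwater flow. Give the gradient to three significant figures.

i ≈ 0.00309; groundwater flows toward the east

Pressure head at MW-3: ψ = P/(ρg) = 360×1000 / (1000 × 9.81) = 36.70 m.
Total head at MW-3: h = z + ψ = 580.50 + 36.70 = 617.20 m.
Pressure head at MW-9: ψ = P/(ρg) = 75×1000 / (1000 × 9.81) = 7.65 m.
Total head at MW-9: h = z + ψ = 602.44 + 7.65 = 610.09 m.
Head difference: h(MW-3) − h(MW-9) = 617.20 − 610.09 = 7.11 m.
Hydraulic gradient: i = |Δh| / L = 7.11 / 2301 = 0.00309.
Flow is from higher to lower head: from MW-3 toward MW-9, i.e. toward the east.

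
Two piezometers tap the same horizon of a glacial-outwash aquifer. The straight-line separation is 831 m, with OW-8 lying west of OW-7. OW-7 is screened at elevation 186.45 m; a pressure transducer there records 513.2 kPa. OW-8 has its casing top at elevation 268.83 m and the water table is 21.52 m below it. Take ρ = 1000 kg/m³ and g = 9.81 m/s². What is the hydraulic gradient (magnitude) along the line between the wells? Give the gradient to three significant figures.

Pressure head at OW-7: ψ = P/(ρg) = 513.2×1000 / (1000 × 9.81) = 52.31 m.
Total head at OW-7: h = z + ψ = 186.45 + 52.31 = 238.76 m.
Total head at OW-8: h = 268.83 − 21.52 = 247.31 m.
Head difference: h(OW-7) − h(OW-8) = 238.76 − 247.31 = -8.55 m.
Hydraulic gradient: i = |Δh| / L = 8.55 / 831 = 0.0103.

i ≈ 0.0103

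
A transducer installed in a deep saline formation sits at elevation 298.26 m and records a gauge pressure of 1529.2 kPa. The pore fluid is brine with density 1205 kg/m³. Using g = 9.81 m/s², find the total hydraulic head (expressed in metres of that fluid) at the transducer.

h ≈ 427.62 m

ψ = P/(ρg) = 1529.2×1000 / (1205 × 9.81) = 129.36 m.
h = z + ψ = 298.26 + 129.36 = 427.62 m.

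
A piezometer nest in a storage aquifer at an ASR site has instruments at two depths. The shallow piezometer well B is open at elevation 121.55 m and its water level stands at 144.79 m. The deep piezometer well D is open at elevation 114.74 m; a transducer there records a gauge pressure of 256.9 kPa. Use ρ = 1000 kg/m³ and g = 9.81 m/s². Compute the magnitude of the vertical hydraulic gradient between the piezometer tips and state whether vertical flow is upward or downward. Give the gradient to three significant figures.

Total head at well B: h = 144.79 m (water level in the standpipe).
Pressure head at well D: ψ = P/(ρg) = 256.9×1000 / (1000 × 9.81) = 26.19 m.
Total head at well D: h = z + ψ = 114.74 + 26.19 = 140.93 m.
Δh = h(well B) − h(well D) = 144.79 − 140.93 = 3.86 m.
Vertical separation Δz = 121.55 − 114.74 = 6.81 m.
|i_v| = |Δh| / Δz = 3.86 / 6.81 = 0.567.
Head is higher in the shallow piezometer, so vertical flow is downward (recharge condition).

|i_v| ≈ 0.567; vertical flow is downward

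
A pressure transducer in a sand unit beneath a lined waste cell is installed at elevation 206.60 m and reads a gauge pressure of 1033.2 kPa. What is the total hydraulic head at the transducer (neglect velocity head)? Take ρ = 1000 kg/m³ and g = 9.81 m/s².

h ≈ 311.92 m

ψ = P/(ρg) = 1033.2×1000 / (1000 × 9.81) = 105.32 m.
h = z + ψ = 206.60 + 105.32 = 311.92 m.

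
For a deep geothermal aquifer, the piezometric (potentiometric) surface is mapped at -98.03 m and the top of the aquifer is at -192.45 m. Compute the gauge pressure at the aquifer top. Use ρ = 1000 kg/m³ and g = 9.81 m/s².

P ≈ 926 kPa

Pressure head at the aquifer top: ψ = h − z = -98.03 − (-192.45) = 94.42 m.
P = ρgψ = 1000 × 9.81 × 94.42 = 926260 Pa ≈ 926 kPa.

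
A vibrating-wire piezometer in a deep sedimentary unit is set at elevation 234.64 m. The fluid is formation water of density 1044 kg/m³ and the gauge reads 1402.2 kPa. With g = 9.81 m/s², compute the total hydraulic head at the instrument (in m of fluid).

ψ = P/(ρg) = 1402.2×1000 / (1044 × 9.81) = 136.91 m.
h = z + ψ = 234.64 + 136.91 = 371.55 m.

h ≈ 371.55 m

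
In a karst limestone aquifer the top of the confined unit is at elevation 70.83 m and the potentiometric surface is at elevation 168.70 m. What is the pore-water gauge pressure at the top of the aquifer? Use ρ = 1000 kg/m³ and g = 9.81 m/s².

P ≈ 960 kPa

Pressure head at the aquifer top: ψ = h − z = 168.70 − 70.83 = 97.87 m.
P = ρgψ = 1000 × 9.81 × 97.87 = 960105 Pa ≈ 960 kPa.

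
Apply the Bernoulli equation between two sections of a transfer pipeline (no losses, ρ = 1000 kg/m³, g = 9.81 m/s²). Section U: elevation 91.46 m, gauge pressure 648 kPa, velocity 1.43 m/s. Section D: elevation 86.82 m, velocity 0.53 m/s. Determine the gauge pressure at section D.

Pressure head at U: ψ₁ = P₁/(ρg) = 648×1000 / (1000 × 9.81) = 66.06 m.
Velocity heads: v₁²/2g = 1.43²/19.62 = 0.104 m; v₂²/2g = 0.53²/19.62 = 0.014 m.
Total head H = z₁ + ψ₁ + v₁²/2g = 91.46 + 66.06 + 0.104 = 157.62 m.
ψ₂ = H − z₂ − v₂²/2g = 157.62 − 86.82 − 0.014 = 70.79 m.
P₂ = ρgψ₂ = 1000 × 9.81 × 70.79 ≈ 694 kPa.

P₂ ≈ 694 kPa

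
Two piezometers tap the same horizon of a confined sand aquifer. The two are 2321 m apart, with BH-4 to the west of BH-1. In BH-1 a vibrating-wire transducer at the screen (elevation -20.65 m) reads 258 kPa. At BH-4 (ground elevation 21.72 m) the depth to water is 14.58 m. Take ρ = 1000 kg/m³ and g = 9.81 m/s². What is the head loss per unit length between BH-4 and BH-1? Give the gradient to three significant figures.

Pressure head at BH-1: ψ = P/(ρg) = 258×1000 / (1000 × 9.81) = 26.30 m.
Total head at BH-1: h = z + ψ = -20.65 + 26.30 = 5.65 m.
Total head at BH-4: h = 21.72 − 14.58 = 7.14 m.
Head difference: h(BH-1) − h(BH-4) = 5.65 − 7.14 = -1.49 m.
Hydraulic gradient: i = |Δh| / L = 1.49 / 2321 = 0.000642.

i ≈ 0.000642 m/m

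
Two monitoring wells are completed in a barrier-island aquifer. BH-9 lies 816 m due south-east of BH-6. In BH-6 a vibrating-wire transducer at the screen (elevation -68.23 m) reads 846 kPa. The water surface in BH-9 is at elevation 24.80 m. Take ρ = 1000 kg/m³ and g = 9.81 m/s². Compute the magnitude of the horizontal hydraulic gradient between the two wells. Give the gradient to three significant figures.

Pressure head at BH-6: ψ = P/(ρg) = 846×1000 / (1000 × 9.81) = 86.24 m.
Total head at BH-6: h = z + ψ = -68.23 + 86.24 = 18.01 m.
Total head at BH-9: h = 24.80 m (water level in the piezometer is the total head).
Head difference: h(BH-6) − h(BH-9) = 18.01 − 24.80 = -6.79 m.
Hydraulic gradient: i = |Δh| / L = 6.79 / 816 = 0.00832.

i ≈ 0.00832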